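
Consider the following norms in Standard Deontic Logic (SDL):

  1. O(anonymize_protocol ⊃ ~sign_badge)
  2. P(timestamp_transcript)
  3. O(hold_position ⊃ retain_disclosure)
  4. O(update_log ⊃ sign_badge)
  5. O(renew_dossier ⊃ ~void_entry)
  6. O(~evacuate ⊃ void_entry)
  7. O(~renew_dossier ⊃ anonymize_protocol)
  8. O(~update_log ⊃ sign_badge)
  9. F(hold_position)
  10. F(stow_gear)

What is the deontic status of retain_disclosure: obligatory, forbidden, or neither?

Neither

Premise 3 is O(hold_position ⊃ retain_disclosure), but O(hold_position) is not derivable from the premises, so it does not yield O(retain_disclosure).
No premise or chain of K-axiom applications forces O(retain_disclosure), and none forces O(~retain_disclosure). So retain_disclosure is neither obligatory nor forbidden under these norms.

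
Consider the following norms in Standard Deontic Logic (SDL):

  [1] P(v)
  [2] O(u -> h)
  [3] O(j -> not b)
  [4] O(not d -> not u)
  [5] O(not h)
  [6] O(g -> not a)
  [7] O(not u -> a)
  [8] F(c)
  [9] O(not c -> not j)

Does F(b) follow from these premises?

Premise 3 is O(j -> not b), but O(j) is not derivable from the premises, so it does not yield O(not b).
No other premise forces O(not b). An ideal world satisfying every premise can still have b true, so F(b) is not derivable.

No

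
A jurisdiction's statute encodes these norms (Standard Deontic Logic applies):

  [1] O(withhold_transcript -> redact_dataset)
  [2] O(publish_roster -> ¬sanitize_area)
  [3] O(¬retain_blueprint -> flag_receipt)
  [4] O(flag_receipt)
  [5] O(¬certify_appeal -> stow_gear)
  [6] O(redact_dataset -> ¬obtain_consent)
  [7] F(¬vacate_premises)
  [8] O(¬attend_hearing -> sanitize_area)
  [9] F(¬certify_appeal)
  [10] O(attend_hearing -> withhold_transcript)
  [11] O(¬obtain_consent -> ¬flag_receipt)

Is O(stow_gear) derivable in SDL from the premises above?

No

Premise 5 is O(¬certify_appeal -> stow_gear), but O(¬certify_appeal) is not derivable from the premises, so it does not yield O(stow_gear).
No other premise forces O(stow_gear). An ideal world satisfying every premise can still have stow_gear false, so O(stow_gear) is not derivable.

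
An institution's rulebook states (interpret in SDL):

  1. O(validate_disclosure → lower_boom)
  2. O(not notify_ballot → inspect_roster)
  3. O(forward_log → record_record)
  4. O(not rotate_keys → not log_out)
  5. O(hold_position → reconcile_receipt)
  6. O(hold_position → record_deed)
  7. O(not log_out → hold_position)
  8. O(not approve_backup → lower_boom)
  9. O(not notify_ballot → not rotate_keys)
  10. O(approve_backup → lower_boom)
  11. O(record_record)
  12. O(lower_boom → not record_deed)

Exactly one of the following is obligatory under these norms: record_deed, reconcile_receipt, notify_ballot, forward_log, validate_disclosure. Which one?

Premises 8 and 10 cover both cases: O(not approve_backup → lower_boom) and O(approve_backup → lower_boom). Since not approve_backup ∨ approve_backup is a tautology, O(lower_boom) follows.
Premise 12 is O(lower_boom → not record_deed); since O(lower_boom), deontic closure gives O(not record_deed).
Premise 6 is O(hold_position → record_deed); contrapositively O(not record_deed → not hold_position). Since O(not record_deed) holds, K gives O(not hold_position).
Premise 7, O(not log_out → hold_position), contraposes to O(not hold_position → log_out); with O(not hold_position) we get O(log_out).
The contrapositive of premise 4 (O(not rotate_keys → not log_out)) is O(log_out → rotate_keys), and O(log_out) is already established, so O(rotate_keys).
The contrapositive of premise 9 (O(not notify_ballot → not rotate_keys)) is O(rotate_keys → notify_ballot), and O(rotate_keys) is already established, so O(notify_ballot).
So O(notify_ballot) holds — notify_ballot is obligatory. None of the other listed options is made obligatory by any chain of premises.

notify_ballot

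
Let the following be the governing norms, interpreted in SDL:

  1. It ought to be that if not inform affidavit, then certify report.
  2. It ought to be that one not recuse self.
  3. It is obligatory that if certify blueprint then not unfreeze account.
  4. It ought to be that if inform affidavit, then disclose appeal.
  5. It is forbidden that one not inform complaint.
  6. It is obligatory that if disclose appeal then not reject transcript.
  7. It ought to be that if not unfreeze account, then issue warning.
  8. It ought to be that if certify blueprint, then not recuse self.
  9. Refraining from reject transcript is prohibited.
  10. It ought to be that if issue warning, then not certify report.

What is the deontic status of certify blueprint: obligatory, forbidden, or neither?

Premise 9, F(¬reject_transcript), is equivalent to O(reject_transcript).
Premise 6, O(disclose_appeal → ¬reject_transcript), contraposes to O(reject_transcript → ¬disclose_appeal); with O(reject_transcript) we get O(¬disclose_appeal).
The contrapositive of premise 4 (O(inform_affidavit → disclose_appeal)) is O(¬disclose_appeal → ¬inform_affidavit), and O(¬disclose_appeal) is already established, so O(¬inform_affidavit).
Applying K to premise 1 (O(¬inform_affidavit → certify_report)) and O(¬inform_affidavit) yields O(certify_report).
Premise 10 is O(issue_warning → ¬certify_report); contrapositively O(certify_report → ¬issue_warning). Since O(certify_report) holds, K gives O(¬issue_warning).
Premise 7 is O(¬unfreeze_account → issue_warning); contrapositively O(¬issue_warning → unfreeze_account). Since O(¬issue_warning) holds, K gives O(unfreeze_account).
Premise 3 is O(certify_blueprint → ¬unfreeze_account); contrapositively O(unfreeze_account → ¬certify_blueprint). Since O(unfreeze_account) holds, K gives O(¬certify_blueprint).
Premises 2, 5, 8 do not contribute to this derivation.
Thus O(¬certify_blueprint), which is F(certify_blueprint): certify_blueprint is forbidden.

Forbidden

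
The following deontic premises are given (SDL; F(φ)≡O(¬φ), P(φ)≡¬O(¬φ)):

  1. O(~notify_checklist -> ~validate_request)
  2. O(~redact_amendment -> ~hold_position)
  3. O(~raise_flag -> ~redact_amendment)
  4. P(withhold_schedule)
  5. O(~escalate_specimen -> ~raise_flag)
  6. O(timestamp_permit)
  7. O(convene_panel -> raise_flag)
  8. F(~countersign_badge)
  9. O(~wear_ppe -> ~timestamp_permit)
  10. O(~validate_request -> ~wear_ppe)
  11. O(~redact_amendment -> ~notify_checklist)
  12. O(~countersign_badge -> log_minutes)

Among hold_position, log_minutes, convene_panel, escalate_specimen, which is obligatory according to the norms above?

From premise 6 we have O(timestamp_permit).
Premise 9 is O(~wear_ppe -> ~timestamp_permit); contrapositively O(timestamp_permit -> wear_ppe). Since O(timestamp_permit) holds, K gives O(wear_ppe).
Premise 10, O(~validate_request -> ~wear_ppe), contraposes to O(wear_ppe -> validate_request); with O(wear_ppe) we get O(validate_request).
Premise 1 is O(~notify_checklist -> ~validate_request); contrapositively O(validate_request -> notify_checklist). Since O(validate_request) holds, K gives O(notify_checklist).
Premise 11 is O(~redact_amendment -> ~notify_checklist); contrapositively O(notify_checklist -> redact_amendment). Since O(notify_checklist) holds, K gives O(redact_amendment).
The contrapositive of premise 3 (O(~raise_flag -> ~redact_amendment)) is O(redact_amendment -> raise_flag), and O(redact_amendment) is already established, so O(raise_flag).
Premise 5 is O(~escalate_specimen -> ~raise_flag); contrapositively O(raise_flag -> escalate_specimen). Since O(raise_flag) holds, K gives O(escalate_specimen).
So O(escalate_specimen) holds — escalate_specimen is obligatory. None of the other listed options is made obligatory by any chain of premises.

escalate_specimen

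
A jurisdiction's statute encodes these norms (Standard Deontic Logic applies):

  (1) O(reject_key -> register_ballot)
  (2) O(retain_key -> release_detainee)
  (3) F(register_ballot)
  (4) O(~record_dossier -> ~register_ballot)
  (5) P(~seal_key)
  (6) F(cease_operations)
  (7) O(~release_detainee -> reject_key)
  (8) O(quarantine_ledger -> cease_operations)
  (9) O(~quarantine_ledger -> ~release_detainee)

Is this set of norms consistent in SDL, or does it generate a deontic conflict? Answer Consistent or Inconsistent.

F(register_ballot) at premise 3 means O(~register_ballot).
Premise 1 is O(reject_key -> register_ballot); contrapositively O(~register_ballot -> ~reject_key). Since O(~register_ballot) holds, K gives O(~reject_key).
Premise 7, O(~release_detainee -> reject_key), contraposes to O(~reject_key -> release_detainee); with O(~reject_key) we get O(release_detainee).
Premise 9, O(~quarantine_ledger -> ~release_detainee), contraposes to O(release_detainee -> quarantine_ledger); with O(release_detainee) we get O(quarantine_ledger).
From O(quarantine_ledger) and premise 8, O(quarantine_ledger -> cease_operations), we obtain O(cease_operations).
However, F(cease_operations) at premise 6 amounts to O(~cease_operations).
We now have both O(cease_operations) and O(~cease_operations) — cease_operations is simultaneously obligatory and forbidden, violating the D-axiom.

Inconsistent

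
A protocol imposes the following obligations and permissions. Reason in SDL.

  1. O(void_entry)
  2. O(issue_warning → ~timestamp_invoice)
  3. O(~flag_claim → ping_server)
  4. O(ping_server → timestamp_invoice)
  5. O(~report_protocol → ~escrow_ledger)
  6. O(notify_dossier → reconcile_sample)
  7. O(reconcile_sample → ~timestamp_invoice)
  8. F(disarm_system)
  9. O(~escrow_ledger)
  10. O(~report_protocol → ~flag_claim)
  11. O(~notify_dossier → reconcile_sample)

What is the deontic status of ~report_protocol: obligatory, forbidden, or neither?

Forbidden

Premises 6 and 11 are O(notify_dossier → reconcile_sample) and O(~notify_dossier → reconcile_sample); every ideal world satisfies notify_dossier or ~notify_dossier, so in either case reconcile_sample holds — hence O(reconcile_sample).
From O(reconcile_sample) and premise 7, O(reconcile_sample → ~timestamp_invoice), we obtain O(~timestamp_invoice).
Premise 4 is O(ping_server → timestamp_invoice); contrapositively O(~timestamp_invoice → ~ping_server). Since O(~timestamp_invoice) holds, K gives O(~ping_server).
Premise 3, O(~flag_claim → ping_server), contraposes to O(~ping_server → flag_claim); with O(~ping_server) we get O(flag_claim).
The contrapositive of premise 10 (O(~report_protocol → ~flag_claim)) is O(flag_claim → report_protocol), and O(flag_claim) is already established, so O(report_protocol).
Premises 1, 2, 5, 8, 9 do not contribute to this derivation.
Thus O(report_protocol), which is F(~report_protocol): ~report_protocol is forbidden.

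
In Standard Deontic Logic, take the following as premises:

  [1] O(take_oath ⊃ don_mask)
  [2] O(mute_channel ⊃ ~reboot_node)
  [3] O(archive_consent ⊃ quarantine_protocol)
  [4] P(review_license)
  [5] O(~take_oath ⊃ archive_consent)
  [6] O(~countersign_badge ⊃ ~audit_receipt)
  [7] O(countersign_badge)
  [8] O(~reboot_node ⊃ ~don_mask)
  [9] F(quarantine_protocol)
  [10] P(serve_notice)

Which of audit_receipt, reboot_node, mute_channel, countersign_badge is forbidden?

F(quarantine_protocol) at premise 9 means O(~quarantine_protocol).
Premise 3 is O(archive_consent ⊃ quarantine_protocol); contrapositively O(~quarantine_protocol ⊃ ~archive_consent). Since O(~quarantine_protocol) holds, K gives O(~archive_consent).
The contrapositive of premise 5 (O(~take_oath ⊃ archive_consent)) is O(~archive_consent ⊃ take_oath), and O(~archive_consent) is already established, so O(take_oath).
With premise 1, O(take_oath ⊃ don_mask), the K-axiom yields O(don_mask).
The contrapositive of premise 8 (O(~reboot_node ⊃ ~don_mask)) is O(don_mask ⊃ reboot_node), and O(don_mask) is already established, so O(reboot_node).
The contrapositive of premise 2 (O(mute_channel ⊃ ~reboot_node)) is O(reboot_node ⊃ ~mute_channel), and O(reboot_node) is already established, so O(~mute_channel).
So O(~mute_channel) holds, i.e. mute_channel is forbidden. None of the other listed options is forbidden under the premises.

mute_channel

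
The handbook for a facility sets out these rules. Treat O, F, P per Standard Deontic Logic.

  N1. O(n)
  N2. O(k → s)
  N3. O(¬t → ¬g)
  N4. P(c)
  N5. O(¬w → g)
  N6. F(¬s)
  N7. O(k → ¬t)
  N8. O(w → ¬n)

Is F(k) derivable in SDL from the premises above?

Premise 1 states O(n) outright.
Premise 8 is O(w → ¬n); contrapositively O(n → ¬w). Since O(n) holds, K gives O(¬w).
Applying K to premise 5 (O(¬w → g)) and O(¬w) yields O(g).
Premise 3 is O(¬t → ¬g); contrapositively O(g → t). Since O(g) holds, K gives O(t).
The contrapositive of premise 7 (O(k → ¬t)) is O(t → ¬k), and O(t) is already established, so O(¬k).
Premises 2, 4, 6 do not contribute to this derivation.
So O(¬k) holds, i.e. F(k). The claim follows.

Yes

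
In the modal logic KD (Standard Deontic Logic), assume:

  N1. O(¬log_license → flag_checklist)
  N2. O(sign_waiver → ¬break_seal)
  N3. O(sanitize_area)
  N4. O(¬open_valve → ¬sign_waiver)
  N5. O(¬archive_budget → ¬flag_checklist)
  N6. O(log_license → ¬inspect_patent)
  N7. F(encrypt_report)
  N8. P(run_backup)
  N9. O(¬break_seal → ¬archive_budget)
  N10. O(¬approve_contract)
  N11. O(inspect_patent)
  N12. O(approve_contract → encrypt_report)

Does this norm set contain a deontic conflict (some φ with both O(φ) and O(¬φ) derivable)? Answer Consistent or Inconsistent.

Premise 12 is O(approve_contract → encrypt_report), but O(approve_contract) is not derivable from the premises, so it does not yield O(encrypt_report).
So O(encrypt_report) is not derivable, and the apparent clash with O(¬encrypt_report) does not arise.
A world satisfying every obligation exists (e.g. approve_contract=false, archive_budget=true, break_seal=true, encrypt_report=false, flag_checklist=true, inspect_patent=true, log_license=false, open_valve=false, run_backup=false, sanitize_area=true, sign_waiver=false); no atom is both obligatory and forbidden, so the set is consistent.

Consistent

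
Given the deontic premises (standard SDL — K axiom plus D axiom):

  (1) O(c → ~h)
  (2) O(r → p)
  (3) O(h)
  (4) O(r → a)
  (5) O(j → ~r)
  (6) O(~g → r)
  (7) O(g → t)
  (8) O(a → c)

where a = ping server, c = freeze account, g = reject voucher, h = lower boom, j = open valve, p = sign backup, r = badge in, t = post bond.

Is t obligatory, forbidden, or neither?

Obligatory

Premise 3 states O(h) outright.
Premise 1 is O(c → ~h); contrapositively O(h → ~c). Since O(h) holds, K gives O(~c).
The contrapositive of premise 8 (O(a → c)) is O(~c → ~a), and O(~c) is already established, so O(~a).
Premise 4, O(r → a), contraposes to O(~a → ~r); with O(~a) we get O(~r).
Premise 6 is O(~g → r); contrapositively O(~r → g). Since O(~r) holds, K gives O(g).
From O(g) and premise 7, O(g → t), we obtain O(t).
Premises 2, 5 do not contribute to this derivation.
Hence t is obligatory.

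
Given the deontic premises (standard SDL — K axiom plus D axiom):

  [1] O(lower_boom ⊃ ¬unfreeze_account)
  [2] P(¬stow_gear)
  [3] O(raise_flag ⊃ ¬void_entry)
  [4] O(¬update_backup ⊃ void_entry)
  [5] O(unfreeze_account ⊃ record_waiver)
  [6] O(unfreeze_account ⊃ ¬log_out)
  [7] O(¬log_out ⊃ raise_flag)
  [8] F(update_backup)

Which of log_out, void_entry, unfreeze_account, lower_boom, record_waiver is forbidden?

unfreeze_account

F(update_backup) at premise 8 means O(¬update_backup).
With premise 4, O(¬update_backup ⊃ void_entry), the K-axiom yields O(void_entry).
Premise 3, O(raise_flag ⊃ ¬void_entry), contraposes to O(void_entry ⊃ ¬raise_flag); with O(void_entry) we get O(¬raise_flag).
Premise 7, O(¬log_out ⊃ raise_flag), contraposes to O(¬raise_flag ⊃ log_out); with O(¬raise_flag) we get O(log_out).
Premise 6 is O(unfreeze_account ⊃ ¬log_out); contrapositively O(log_out ⊃ ¬unfreeze_account). Since O(log_out) holds, K gives O(¬unfreeze_account).
So O(¬unfreeze_account) holds, i.e. unfreeze_account is forbidden. None of the other listed options is forbidden under the premises.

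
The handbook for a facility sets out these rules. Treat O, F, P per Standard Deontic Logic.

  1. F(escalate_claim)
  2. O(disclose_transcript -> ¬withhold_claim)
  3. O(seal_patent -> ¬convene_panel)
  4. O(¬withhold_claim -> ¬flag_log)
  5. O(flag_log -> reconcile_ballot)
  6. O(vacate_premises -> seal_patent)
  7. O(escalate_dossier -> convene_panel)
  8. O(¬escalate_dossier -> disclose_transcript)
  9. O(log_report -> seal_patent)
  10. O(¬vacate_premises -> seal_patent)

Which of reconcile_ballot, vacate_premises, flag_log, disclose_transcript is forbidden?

By case analysis on vacate_premises: premise 6 gives O(vacate_premises -> seal_patent) and premise 10 gives O(¬vacate_premises -> seal_patent), so O(seal_patent) either way.
Premise 3 is O(seal_patent -> ¬convene_panel); since O(seal_patent), deontic closure gives O(¬convene_panel).
Premise 7 is O(escalate_dossier -> convene_panel); contrapositively O(¬convene_panel -> ¬escalate_dossier). Since O(¬convene_panel) holds, K gives O(¬escalate_dossier).
Premise 8 is O(¬escalate_dossier -> disclose_transcript); since O(¬escalate_dossier), deontic closure gives O(disclose_transcript).
With premise 2, O(disclose_transcript -> ¬withhold_claim), the K-axiom yields O(¬withhold_claim).
Premise 4 is O(¬withhold_claim -> ¬flag_log); since O(¬withhold_claim), deontic closure gives O(¬flag_log).
So O(¬flag_log) holds, i.e. flag_log is forbidden. None of the other listed options is forbidden under the premises.

flag_log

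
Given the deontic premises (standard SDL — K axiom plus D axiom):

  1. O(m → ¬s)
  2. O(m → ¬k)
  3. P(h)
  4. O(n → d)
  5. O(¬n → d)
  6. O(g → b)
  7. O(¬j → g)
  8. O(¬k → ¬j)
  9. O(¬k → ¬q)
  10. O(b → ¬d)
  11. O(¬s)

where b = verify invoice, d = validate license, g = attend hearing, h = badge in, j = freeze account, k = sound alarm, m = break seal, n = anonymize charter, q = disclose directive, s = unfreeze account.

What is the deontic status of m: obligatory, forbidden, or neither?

Forbidden

Premises 4 and 5 cover both cases: O(n → d) and O(¬n → d). Since n ∨ ¬n is a tautology, O(d) follows.
Premise 10 is O(b → ¬d); contrapositively O(d → ¬b). Since O(d) holds, K gives O(¬b).
The contrapositive of premise 6 (O(g → b)) is O(¬b → ¬g), and O(¬b) is already established, so O(¬g).
The contrapositive of premise 7 (O(¬j → g)) is O(¬g → j), and O(¬g) is already established, so O(j).
The contrapositive of premise 8 (O(¬k → ¬j)) is O(j → k), and O(j) is already established, so O(k).
The contrapositive of premise 2 (O(m → ¬k)) is O(k → ¬m), and O(k) is already established, so O(¬m).
Premises 1, 3, 9, 11 do not contribute to this derivation.
Thus O(¬m), which is F(m): m is forbidden.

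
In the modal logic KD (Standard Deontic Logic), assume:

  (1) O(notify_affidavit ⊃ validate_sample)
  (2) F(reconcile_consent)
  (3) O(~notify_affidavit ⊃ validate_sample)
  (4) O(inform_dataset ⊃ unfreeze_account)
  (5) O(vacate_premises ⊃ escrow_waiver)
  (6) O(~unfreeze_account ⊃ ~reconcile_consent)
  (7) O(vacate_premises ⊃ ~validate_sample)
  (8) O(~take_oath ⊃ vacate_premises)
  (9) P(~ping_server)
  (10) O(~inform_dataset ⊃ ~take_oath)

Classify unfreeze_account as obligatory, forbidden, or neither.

Obligatory

By case analysis on notify_affidavit: premise 1 gives O(notify_affidavit ⊃ validate_sample) and premise 3 gives O(~notify_affidavit ⊃ validate_sample), so O(validate_sample) either way.
The contrapositive of premise 7 (O(vacate_premises ⊃ ~validate_sample)) is O(validate_sample ⊃ ~vacate_premises), and O(validate_sample) is already established, so O(~vacate_premises).
Premise 8, O(~take_oath ⊃ vacate_premises), contraposes to O(~vacate_premises ⊃ take_oath); with O(~vacate_premises) we get O(take_oath).
Premise 10, O(~inform_dataset ⊃ ~take_oath), contraposes to O(take_oath ⊃ inform_dataset); with O(take_oath) we get O(inform_dataset).
With premise 4, O(inform_dataset ⊃ unfreeze_account), the K-axiom yields O(unfreeze_account).
Premises 2, 5, 6, 9 do not contribute to this derivation.
Hence unfreeze_account is obligatory.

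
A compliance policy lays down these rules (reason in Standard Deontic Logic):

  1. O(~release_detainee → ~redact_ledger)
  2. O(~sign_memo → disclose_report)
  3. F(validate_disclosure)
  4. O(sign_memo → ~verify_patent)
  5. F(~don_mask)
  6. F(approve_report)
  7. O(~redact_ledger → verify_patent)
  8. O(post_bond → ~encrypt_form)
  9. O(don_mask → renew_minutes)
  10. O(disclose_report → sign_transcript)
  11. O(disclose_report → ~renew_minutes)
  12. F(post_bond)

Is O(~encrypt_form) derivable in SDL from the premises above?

Premise 8 is O(post_bond → ~encrypt_form), but O(post_bond) is not derivable from the premises, so it does not yield O(~encrypt_form).
No other premise forces O(~encrypt_form). An ideal world satisfying every premise can still have ~encrypt_form false, so O(~encrypt_form) is not derivable.

No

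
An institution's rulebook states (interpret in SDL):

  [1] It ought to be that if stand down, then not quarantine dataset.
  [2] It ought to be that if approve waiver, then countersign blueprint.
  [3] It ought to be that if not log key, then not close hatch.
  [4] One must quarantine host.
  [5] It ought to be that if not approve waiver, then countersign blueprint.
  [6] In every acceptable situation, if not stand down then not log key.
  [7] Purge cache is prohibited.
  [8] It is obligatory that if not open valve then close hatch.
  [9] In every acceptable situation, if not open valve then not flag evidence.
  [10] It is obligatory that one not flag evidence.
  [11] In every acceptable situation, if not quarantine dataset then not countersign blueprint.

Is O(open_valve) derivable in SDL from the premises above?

Premises 5 and 2 are O(¬approve_waiver → countersign_blueprint) and O(approve_waiver → countersign_blueprint); every ideal world satisfies ¬approve_waiver or approve_waiver, so in either case countersign_blueprint holds — hence O(countersign_blueprint).
The contrapositive of premise 11 (O(¬quarantine_dataset → ¬countersign_blueprint)) is O(countersign_blueprint → quarantine_dataset), and O(countersign_blueprint) is already established, so O(quarantine_dataset).
The contrapositive of premise 1 (O(stand_down → ¬quarantine_dataset)) is O(quarantine_dataset → ¬stand_down), and O(quarantine_dataset) is already established, so O(¬stand_down).
Premise 6 is O(¬stand_down → ¬log_key); since O(¬stand_down), deontic closure gives O(¬log_key).
With premise 3, O(¬log_key → ¬close_hatch), the K-axiom yields O(¬close_hatch).
Premise 8, O(¬open_valve → close_hatch), contraposes to O(¬close_hatch → open_valve); with O(¬close_hatch) we get O(open_valve).
Premises 4, 7, 9, 10 do not contribute to this derivation.
So O(open_valve) follows.

Yes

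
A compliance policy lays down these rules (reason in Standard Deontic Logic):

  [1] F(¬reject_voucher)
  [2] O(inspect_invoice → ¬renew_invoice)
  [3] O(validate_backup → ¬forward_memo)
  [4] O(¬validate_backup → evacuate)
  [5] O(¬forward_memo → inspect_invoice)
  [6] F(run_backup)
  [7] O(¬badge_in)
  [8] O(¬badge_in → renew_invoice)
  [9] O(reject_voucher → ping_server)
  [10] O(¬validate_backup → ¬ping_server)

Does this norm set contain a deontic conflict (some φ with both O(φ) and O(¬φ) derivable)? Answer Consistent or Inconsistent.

Inconsistent

Premise 1 is F(¬reject_voucher), i.e. O(reject_voucher).
From O(reject_voucher) and premise 9, O(reject_voucher → ping_server), we obtain O(ping_server).
The contrapositive of premise 10 (O(¬validate_backup → ¬ping_server)) is O(ping_server → validate_backup), and O(ping_server) is already established, so O(validate_backup).
Applying K to premise 3 (O(validate_backup → ¬forward_memo)) and O(validate_backup) yields O(¬forward_memo).
Premise 5 is O(¬forward_memo → inspect_invoice); since O(¬forward_memo), deontic closure gives O(inspect_invoice).
Applying K to premise 2 (O(inspect_invoice → ¬renew_invoice)) and O(inspect_invoice) yields O(¬renew_invoice).
The contrapositive of premise 8 (O(¬badge_in → renew_invoice)) is O(¬renew_invoice → badge_in), and O(¬renew_invoice) is already established, so O(badge_in).
But premise 7 directly asserts O(¬badge_in).
We now have both O(badge_in) and O(¬badge_in) — badge_in is simultaneously obligatory and forbidden, violating the D-axiom.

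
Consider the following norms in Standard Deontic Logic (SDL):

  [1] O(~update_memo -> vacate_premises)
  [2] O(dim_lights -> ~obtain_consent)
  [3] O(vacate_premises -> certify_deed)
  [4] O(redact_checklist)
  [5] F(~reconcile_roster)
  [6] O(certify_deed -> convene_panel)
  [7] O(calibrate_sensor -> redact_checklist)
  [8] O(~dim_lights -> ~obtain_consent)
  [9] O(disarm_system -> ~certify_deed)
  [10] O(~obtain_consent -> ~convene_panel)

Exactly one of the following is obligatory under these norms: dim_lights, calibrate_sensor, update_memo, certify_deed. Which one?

update_memo

By case analysis on ~dim_lights: premise 8 gives O(~dim_lights -> ~obtain_consent) and premise 2 gives O(dim_lights -> ~obtain_consent), so O(~obtain_consent) either way.
With premise 10, O(~obtain_consent -> ~convene_panel), the K-axiom yields O(~convene_panel).
Premise 6 is O(certify_deed -> convene_panel); contrapositively O(~convene_panel -> ~certify_deed). Since O(~convene_panel) holds, K gives O(~certify_deed).
Premise 3, O(vacate_premises -> certify_deed), contraposes to O(~certify_deed -> ~vacate_premises); with O(~certify_deed) we get O(~vacate_premises).
Premise 1, O(~update_memo -> vacate_premises), contraposes to O(~vacate_premises -> update_memo); with O(~vacate_premises) we get O(update_memo).
So O(update_memo) holds — update_memo is obligatory. None of the other listed options is made obligatory by any chain of premises.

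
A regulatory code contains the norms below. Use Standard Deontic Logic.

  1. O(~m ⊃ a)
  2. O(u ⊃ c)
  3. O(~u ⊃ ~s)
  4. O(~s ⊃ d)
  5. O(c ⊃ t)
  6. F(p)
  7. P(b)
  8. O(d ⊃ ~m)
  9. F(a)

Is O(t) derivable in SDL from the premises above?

Yes

Premise 9 is F(a), i.e. O(~a).
The contrapositive of premise 1 (O(~m ⊃ a)) is O(~a ⊃ m), and O(~a) is already established, so O(m).
Premise 8 is O(d ⊃ ~m); contrapositively O(m ⊃ ~d). Since O(m) holds, K gives O(~d).
Premise 4, O(~s ⊃ d), contraposes to O(~d ⊃ s); with O(~d) we get O(s).
The contrapositive of premise 3 (O(~u ⊃ ~s)) is O(s ⊃ u), and O(s) is already established, so O(u).
With premise 2, O(u ⊃ c), the K-axiom yields O(c).
Premise 5 is O(c ⊃ t); since O(c), deontic closure gives O(t).
Premises 6, 7 do not contribute to this derivation.
So O(t) follows.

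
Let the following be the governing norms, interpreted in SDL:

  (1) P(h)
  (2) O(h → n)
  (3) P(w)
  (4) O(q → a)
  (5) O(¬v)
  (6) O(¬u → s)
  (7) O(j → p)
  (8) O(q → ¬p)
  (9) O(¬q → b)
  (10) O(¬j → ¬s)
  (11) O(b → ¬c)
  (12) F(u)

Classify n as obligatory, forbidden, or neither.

Neither

Premise 2 is O(h → n), but O(h) is not derivable from the premises (the permission P(h) asserts only ¬O(¬h), not O(h)), so it does not yield O(n).
No premise or chain of K-axiom applications forces O(n), and none forces O(¬n). So n is neither obligatory nor forbidden under these norms.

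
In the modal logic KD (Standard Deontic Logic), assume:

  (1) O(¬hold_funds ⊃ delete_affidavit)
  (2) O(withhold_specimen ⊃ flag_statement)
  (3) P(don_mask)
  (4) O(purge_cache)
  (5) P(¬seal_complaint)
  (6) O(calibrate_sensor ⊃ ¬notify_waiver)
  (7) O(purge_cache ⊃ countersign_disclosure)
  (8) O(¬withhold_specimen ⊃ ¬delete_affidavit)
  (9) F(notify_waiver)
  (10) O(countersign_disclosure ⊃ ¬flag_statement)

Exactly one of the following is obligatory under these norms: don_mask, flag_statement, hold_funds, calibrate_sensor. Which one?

hold_funds

Premise 4 states O(purge_cache) outright.
Applying K to premise 7 (O(purge_cache ⊃ countersign_disclosure)) and O(purge_cache) yields O(countersign_disclosure).
Applying K to premise 10 (O(countersign_disclosure ⊃ ¬flag_statement)) and O(countersign_disclosure) yields O(¬flag_statement).
Premise 2 is O(withhold_specimen ⊃ flag_statement); contrapositively O(¬flag_statement ⊃ ¬withhold_specimen). Since O(¬flag_statement) holds, K gives O(¬withhold_specimen).
With premise 8, O(¬withhold_specimen ⊃ ¬delete_affidavit), the K-axiom yields O(¬delete_affidavit).
The contrapositive of premise 1 (O(¬hold_funds ⊃ delete_affidavit)) is O(¬delete_affidavit ⊃ hold_funds), and O(¬delete_affidavit) is already established, so O(hold_funds).
So O(hold_funds) holds — hold_funds is obligatory. None of the other listed options is made obligatory by any chain of premises.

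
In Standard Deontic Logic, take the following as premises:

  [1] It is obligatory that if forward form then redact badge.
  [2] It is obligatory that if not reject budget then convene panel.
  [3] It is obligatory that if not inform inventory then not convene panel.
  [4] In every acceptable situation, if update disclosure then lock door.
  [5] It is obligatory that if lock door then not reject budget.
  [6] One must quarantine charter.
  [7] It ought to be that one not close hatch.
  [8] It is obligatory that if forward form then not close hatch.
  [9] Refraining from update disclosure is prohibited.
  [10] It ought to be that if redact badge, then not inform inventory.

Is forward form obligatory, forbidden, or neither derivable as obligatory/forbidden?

Premise 9 is F(¬update_disclosure), i.e. O(update_disclosure).
From O(update_disclosure) and premise 4, O(update_disclosure → lock_door), we obtain O(lock_door).
Applying K to premise 5 (O(lock_door → ¬reject_budget)) and O(lock_door) yields O(¬reject_budget).
With premise 2, O(¬reject_budget → convene_panel), the K-axiom yields O(convene_panel).
Premise 3 is O(¬inform_inventory → ¬convene_panel); contrapositively O(convene_panel → inform_inventory). Since O(convene_panel) holds, K gives O(inform_inventory).
The contrapositive of premise 10 (O(redact_badge → ¬inform_inventory)) is O(inform_inventory → ¬redact_badge), and O(inform_inventory) is already established, so O(¬redact_badge).
Premise 1, O(forward_form → redact_badge), contraposes to O(¬redact_badge → ¬forward_form); with O(¬redact_badge) we get O(¬forward_form).
Premises 6, 7, 8 do not contribute to this derivation.
Thus O(¬forward_form), which is F(forward_form): forward_form is forbidden.

Forbidden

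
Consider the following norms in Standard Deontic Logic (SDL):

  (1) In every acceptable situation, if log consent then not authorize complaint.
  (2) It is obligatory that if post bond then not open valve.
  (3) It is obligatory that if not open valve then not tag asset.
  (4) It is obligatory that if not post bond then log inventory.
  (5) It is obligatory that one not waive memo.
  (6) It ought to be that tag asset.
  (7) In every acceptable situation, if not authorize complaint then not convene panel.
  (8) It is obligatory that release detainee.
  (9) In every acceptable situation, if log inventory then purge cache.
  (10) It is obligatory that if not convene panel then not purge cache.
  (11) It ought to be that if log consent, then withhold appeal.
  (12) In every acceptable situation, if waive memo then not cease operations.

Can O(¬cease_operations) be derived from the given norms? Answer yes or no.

Premise 12 is O(waive_memo → ¬cease_operations), but O(waive_memo) is not derivable from the premises, so it does not yield O(¬cease_operations).
No other premise forces O(¬cease_operations). An ideal world satisfying every premise can still have ¬cease_operations false, so O(¬cease_operations) is not derivable.

No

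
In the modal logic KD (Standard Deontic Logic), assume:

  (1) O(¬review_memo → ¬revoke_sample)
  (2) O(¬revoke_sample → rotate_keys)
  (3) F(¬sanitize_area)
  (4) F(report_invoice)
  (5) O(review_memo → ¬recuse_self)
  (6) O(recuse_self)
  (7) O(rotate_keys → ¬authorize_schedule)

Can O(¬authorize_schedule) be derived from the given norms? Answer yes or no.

Yes

Premise 6 gives O(recuse_self).
Premise 5, O(review_memo → ¬recuse_self), contraposes to O(recuse_self → ¬review_memo); with O(recuse_self) we get O(¬review_memo).
Premise 1 is O(¬review_memo → ¬revoke_sample); since O(¬review_memo), deontic closure gives O(¬revoke_sample).
Applying K to premise 2 (O(¬revoke_sample → rotate_keys)) and O(¬revoke_sample) yields O(rotate_keys).
Premise 7 is O(rotate_keys → ¬authorize_schedule); since O(rotate_keys), deontic closure gives O(¬authorize_schedule).
Premises 3, 4 do not contribute to this derivation.
So O(¬authorize_schedule) follows.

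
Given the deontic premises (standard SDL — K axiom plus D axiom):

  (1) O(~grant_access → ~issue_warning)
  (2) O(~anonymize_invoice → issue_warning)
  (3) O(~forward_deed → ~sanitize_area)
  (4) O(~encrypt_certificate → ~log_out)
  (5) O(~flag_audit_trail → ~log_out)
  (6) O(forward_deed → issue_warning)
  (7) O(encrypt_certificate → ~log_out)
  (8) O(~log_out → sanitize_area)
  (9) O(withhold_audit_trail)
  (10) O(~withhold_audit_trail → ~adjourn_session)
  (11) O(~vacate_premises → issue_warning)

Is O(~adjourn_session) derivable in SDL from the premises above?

Premise 10 is O(~withhold_audit_trail → ~adjourn_session), but O(~withhold_audit_trail) is not derivable from the premises, so it does not yield O(~adjourn_session).
No other premise forces O(~adjourn_session). An ideal world satisfying every premise can still have ~adjourn_session false, so O(~adjourn_session) is not derivable.

No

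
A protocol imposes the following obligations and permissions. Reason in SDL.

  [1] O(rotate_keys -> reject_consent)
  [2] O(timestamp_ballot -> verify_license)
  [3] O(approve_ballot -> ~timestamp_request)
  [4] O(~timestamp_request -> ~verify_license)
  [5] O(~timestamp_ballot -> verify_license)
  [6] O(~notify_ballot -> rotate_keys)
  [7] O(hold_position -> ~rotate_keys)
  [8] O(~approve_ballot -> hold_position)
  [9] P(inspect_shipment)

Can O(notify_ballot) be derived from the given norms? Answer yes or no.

Yes

Premises 2 and 5 are O(timestamp_ballot -> verify_license) and O(~timestamp_ballot -> verify_license); every ideal world satisfies timestamp_ballot or ~timestamp_ballot, so in either case verify_license holds — hence O(verify_license).
Premise 4 is O(~timestamp_request -> ~verify_license); contrapositively O(verify_license -> timestamp_request). Since O(verify_license) holds, K gives O(timestamp_request).
The contrapositive of premise 3 (O(approve_ballot -> ~timestamp_request)) is O(timestamp_request -> ~approve_ballot), and O(timestamp_request) is already established, so O(~approve_ballot).
From O(~approve_ballot) and premise 8, O(~approve_ballot -> hold_position), we obtain O(hold_position).
Premise 7 is O(hold_position -> ~rotate_keys); since O(hold_position), deontic closure gives O(~rotate_keys).
The contrapositive of premise 6 (O(~notify_ballot -> rotate_keys)) is O(~rotate_keys -> notify_ballot), and O(~rotate_keys) is already established, so O(notify_ballot).
Premises 1, 9 do not contribute to this derivation.
So O(notify_ballot) follows.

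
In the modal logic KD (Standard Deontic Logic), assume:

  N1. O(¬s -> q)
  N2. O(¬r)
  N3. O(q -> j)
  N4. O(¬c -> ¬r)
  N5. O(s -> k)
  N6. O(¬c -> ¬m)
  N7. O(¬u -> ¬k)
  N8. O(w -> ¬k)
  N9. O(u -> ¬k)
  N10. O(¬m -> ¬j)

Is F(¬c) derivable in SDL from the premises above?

Premises 9 and 7 cover both cases: O(u -> ¬k) and O(¬u -> ¬k). Since u ∨ ¬u is a tautology, O(¬k) follows.
The contrapositive of premise 5 (O(s -> k)) is O(¬k -> ¬s), and O(¬k) is already established, so O(¬s).
Premise 1 is O(¬s -> q); since O(¬s), deontic closure gives O(q).
Applying K to premise 3 (O(q -> j)) and O(q) yields O(j).
Premise 10, O(¬m -> ¬j), contraposes to O(j -> m); with O(j) we get O(m).
Premise 6 is O(¬c -> ¬m); contrapositively O(m -> c). Since O(m) holds, K gives O(c).
Premises 2, 4, 8 do not contribute to this derivation.
So O(c) holds, i.e. F(¬c). The claim follows.

Yes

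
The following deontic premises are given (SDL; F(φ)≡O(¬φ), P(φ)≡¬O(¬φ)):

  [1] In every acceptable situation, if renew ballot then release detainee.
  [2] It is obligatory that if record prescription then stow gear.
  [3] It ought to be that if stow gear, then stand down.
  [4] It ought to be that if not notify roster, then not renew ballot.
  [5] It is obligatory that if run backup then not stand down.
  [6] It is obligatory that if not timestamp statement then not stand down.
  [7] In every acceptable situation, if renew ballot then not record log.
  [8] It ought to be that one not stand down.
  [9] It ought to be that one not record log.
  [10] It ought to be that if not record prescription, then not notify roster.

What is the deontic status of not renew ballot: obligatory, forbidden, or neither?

Premise 8 states O(¬stand_down) outright.
The contrapositive of premise 3 (O(stow_gear → stand_down)) is O(¬stand_down → ¬stow_gear), and O(¬stand_down) is already established, so O(¬stow_gear).
The contrapositive of premise 2 (O(record_prescription → stow_gear)) is O(¬stow_gear → ¬record_prescription), and O(¬stow_gear) is already established, so O(¬record_prescription).
Premise 10 is O(¬record_prescription → ¬notify_roster); since O(¬record_prescription), deontic closure gives O(¬notify_roster).
From O(¬notify_roster) and premise 4, O(¬notify_roster → ¬renew_ballot), we obtain O(¬renew_ballot).
Premises 1, 5, 6, 7, 9 do not contribute to this derivation.
Hence ¬renew_ballot is obligatory.

Obligatory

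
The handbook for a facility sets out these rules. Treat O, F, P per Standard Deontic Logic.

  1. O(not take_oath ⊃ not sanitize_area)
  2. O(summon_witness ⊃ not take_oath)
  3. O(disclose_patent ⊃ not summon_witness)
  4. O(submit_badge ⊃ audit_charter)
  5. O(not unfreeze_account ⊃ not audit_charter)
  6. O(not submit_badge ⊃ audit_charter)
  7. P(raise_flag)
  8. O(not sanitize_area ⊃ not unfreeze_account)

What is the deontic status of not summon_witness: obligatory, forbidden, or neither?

By case analysis on submit_badge: premise 4 gives O(submit_badge ⊃ audit_charter) and premise 6 gives O(not submit_badge ⊃ audit_charter), so O(audit_charter) either way.
The contrapositive of premise 5 (O(not unfreeze_account ⊃ not audit_charter)) is O(audit_charter ⊃ unfreeze_account), and O(audit_charter) is already established, so O(unfreeze_account).
Premise 8 is O(not sanitize_area ⊃ not unfreeze_account); contrapositively O(unfreeze_account ⊃ sanitize_area). Since O(unfreeze_account) holds, K gives O(sanitize_area).
Premise 1, O(not take_oath ⊃ not sanitize_area), contraposes to O(sanitize_area ⊃ take_oath); with O(sanitize_area) we get O(take_oath).
Premise 2, O(summon_witness ⊃ not take_oath), contraposes to O(take_oath ⊃ not summon_witness); with O(take_oath) we get O(not summon_witness).
Premises 3, 7 do not contribute to this derivation.
Hence not summon_witness is obligatory.

Obligatory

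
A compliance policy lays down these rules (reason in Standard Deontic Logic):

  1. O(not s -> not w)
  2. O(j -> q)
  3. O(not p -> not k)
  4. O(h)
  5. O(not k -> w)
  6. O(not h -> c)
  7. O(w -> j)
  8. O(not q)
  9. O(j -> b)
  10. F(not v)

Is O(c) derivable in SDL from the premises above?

Premise 6 is O(not h -> c), but O(not h) is not derivable from the premises, so it does not yield O(c).
No other premise forces O(c). An ideal world satisfying every premise can still have c false, so O(c) is not derivable.

No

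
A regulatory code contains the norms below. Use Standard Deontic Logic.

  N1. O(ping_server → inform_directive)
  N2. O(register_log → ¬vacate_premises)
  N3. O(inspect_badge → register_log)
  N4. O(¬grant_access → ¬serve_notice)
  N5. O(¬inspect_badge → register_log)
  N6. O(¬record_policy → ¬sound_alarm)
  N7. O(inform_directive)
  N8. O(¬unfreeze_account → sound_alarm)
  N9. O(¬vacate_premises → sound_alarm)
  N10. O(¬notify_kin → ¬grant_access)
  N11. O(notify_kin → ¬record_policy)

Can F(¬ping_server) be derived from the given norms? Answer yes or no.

No

Premise 1 is O(ping_server → inform_directive); even if O(inform_directive) held, inferring O(ping_server) would be affirming the consequent — invalid.
No other premise forces O(ping_server). An ideal world satisfying every premise can still have ¬ping_server true, so F(¬ping_server) is not derivable.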